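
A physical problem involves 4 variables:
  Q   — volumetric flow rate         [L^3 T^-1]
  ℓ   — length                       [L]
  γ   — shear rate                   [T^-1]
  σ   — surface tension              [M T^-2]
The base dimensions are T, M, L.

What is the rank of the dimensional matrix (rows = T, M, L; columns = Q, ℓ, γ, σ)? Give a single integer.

Write exponents as rows T,M,L / cols Q,ℓ,γ,σ:
  T: [-1  0 -1 -2]
  M: [ 0  0  0  1]
  L: [ 3  1  0  0]
Echelon form has 3 nonzero rows (pivots: Q,ℓ,σ)

3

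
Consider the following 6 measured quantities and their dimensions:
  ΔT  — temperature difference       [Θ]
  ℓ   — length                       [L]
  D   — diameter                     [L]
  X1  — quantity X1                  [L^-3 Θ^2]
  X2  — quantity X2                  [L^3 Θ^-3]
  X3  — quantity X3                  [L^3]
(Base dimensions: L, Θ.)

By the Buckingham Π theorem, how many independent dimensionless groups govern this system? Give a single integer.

4

Exponent matrix [L,Θ] × [ΔT,ℓ,D,X1,X2,X3]:
  L: [ 0  1  1 -3  3  3]
  Θ: [ 1  0  0  2 -3  0]
Echelon form has 2 nonzero rows (pivots: ΔT,ℓ)
n=6, r=2 ⇒ 4 dimensionless groups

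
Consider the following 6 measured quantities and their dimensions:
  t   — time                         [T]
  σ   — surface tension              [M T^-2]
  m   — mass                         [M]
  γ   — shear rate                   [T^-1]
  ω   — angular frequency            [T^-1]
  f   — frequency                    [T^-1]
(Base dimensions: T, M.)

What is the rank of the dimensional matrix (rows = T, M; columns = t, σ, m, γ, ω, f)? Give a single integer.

Dimensional matrix (T×M by t×σ×m×γ×ω×f):
  T: [ 1 -2  0 -1 -1 -1]
  M: [ 0  1  1  0  0  0]
RREF → pivots at {t,σ} ⇒ r = 2

2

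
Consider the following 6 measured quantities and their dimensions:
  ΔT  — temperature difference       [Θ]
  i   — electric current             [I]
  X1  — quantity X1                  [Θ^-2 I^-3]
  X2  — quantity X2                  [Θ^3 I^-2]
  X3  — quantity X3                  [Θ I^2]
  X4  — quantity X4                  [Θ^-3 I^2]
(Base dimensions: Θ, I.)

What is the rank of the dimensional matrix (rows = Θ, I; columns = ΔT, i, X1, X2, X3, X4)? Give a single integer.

Write exponents as rows Θ,I / cols ΔT,i,X1,X2,X3,X4:
  Θ: [ 1  0 -2  3  1 -3]
  I: [ 0  1 -3 -2  2  2]
Row reduction gives pivot columns ΔT,i; rank = 2

2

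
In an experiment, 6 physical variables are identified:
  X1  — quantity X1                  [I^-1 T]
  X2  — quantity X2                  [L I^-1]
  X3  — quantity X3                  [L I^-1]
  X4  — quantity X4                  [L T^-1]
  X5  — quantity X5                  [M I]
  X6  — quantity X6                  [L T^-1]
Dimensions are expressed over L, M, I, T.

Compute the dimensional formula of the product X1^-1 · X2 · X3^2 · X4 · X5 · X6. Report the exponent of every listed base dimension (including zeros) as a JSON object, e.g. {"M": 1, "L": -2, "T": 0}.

{"L": 5, "M": 1, "I": -1, "T": -3}

Dimensional matrix (L×M×I×T by X1×X2×X3×X4×X5×X6):
  L: [ 0  1  1  1  0  1]
  M: [ 0  0  0  0  1  0]
  I: [-1 -1 -1  0  1  0]
  T: [ 1  0  0 -1  0 -1]
  [L]: (-1)·0+(1)·1+(2)·1+(1)·1+(1)·0+(1)·1 = 5
  [M]: (-1)·0+(1)·0+(2)·0+(1)·0+(1)·1+(1)·0 = 1
  [I]: (-1)·-1+(1)·-1+(2)·-1+(1)·0+(1)·1+(1)·0 = -1
  [T]: (-1)·1+(1)·0+(2)·0+(1)·-1+(1)·0+(1)·-1 = -3
⇒ L^5 M I^-1 T^-3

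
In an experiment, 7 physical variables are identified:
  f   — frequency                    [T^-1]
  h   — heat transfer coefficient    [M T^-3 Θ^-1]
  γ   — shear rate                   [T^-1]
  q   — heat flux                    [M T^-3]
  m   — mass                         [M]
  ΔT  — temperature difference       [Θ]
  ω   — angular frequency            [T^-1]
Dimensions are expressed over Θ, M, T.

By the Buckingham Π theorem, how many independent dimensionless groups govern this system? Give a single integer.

Write exponents as rows Θ,M,T / cols f,h,γ,q,m,ΔT,ω:
  Θ: [ 0 -1  0  0  0  1  0]
  M: [ 0  1  0  1  1  0  0]
  T: [-1 -3 -1 -3  0  0 -1]
Echelon form has 3 nonzero rows (pivots: f,h,q)
Π count = n − r = 7 − 3 = 4

4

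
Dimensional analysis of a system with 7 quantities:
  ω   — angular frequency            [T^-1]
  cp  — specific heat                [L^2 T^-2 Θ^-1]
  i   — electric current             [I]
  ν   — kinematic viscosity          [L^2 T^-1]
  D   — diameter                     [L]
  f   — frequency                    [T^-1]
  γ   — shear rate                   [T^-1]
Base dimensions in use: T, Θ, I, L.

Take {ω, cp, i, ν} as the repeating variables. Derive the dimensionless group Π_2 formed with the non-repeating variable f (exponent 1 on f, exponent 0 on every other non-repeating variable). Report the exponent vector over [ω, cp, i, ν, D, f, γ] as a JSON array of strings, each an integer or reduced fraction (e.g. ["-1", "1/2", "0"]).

Exponent matrix [T,Θ,I,L] × [ω,cp,i,ν,D,f,γ]:
  T: [-1 -2  0 -1  0 -1 -1]
  Θ: [ 0 -1  0  0  0  0  0]
  I: [ 0  0  1  0  0  0  0]
  L: [ 0  2  0  2  1  0  0]
Row reduction gives pivot columns ω,cp,i,ν; rank = 4
Repeat: ω,cp,i,ν; free: D,f,γ
RREF:
  r0: [   1    0    0    0 -1/2    1    1]
  r1: [   0    1    0    0    0    0    0]
  r2: [   0    0    1    0    0    0    0]
  r3: [   0    0    0    1  1/2    0    0]
Fix exponent of f at 1, D at 0, γ at 0; solve each RREF row for its pivot's exponent:
  r0: exp(ω) + (1)·1 = 0 ⇒ exp(ω) = -1
  r1: exp(cp) + (0)·1 = 0 ⇒ exp(cp) = 0
  r2: exp(i) + (0)·1 = 0 ⇒ exp(i) = 0
  r3: exp(ν) + (0)·1 = 0 ⇒ exp(ν) = 0
Π_2 = ω^-1 · f

["-1", "0", "0", "0", "0", "1", "0"]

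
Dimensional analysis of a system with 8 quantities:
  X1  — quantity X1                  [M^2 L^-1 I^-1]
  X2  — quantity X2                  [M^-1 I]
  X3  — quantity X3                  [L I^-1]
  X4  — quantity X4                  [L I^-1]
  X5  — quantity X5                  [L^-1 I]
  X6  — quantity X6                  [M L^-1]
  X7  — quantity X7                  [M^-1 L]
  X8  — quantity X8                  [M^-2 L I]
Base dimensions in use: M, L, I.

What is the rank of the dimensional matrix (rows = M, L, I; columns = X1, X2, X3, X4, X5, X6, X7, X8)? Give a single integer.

2

Exponent matrix [M,L,I] × [X1,X2,X3,X4,X5,X6,X7,X8]:
  M: [ 2 -1  0  0  0  1 -1 -2]
  L: [-1  0  1  1 -1 -1  1  1]
  I: [-1  1 -1 -1  1  0  0  1]
Row reduction gives pivot columns X1,X2; rank = 2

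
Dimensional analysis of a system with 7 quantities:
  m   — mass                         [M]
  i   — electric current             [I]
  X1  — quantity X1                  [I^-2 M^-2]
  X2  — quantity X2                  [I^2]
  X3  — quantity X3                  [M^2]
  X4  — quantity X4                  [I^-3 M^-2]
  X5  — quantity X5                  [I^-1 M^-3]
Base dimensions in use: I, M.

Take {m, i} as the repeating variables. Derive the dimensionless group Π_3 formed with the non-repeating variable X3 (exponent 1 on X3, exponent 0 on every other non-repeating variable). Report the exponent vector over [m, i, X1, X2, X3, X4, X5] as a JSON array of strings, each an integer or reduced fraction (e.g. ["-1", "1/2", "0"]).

["-2", "0", "0", "0", "1", "0", "0"]

Dimensional matrix (I×M by m×i×X1×X2×X3×X4×X5):
  I: [ 0  1 -2  2  0 -3 -1]
  M: [ 1  0 -2  0  2 -2 -3]
RREF → pivots at {m,i} ⇒ r = 2
Repeat: m,i; free: X1,X2,X3,X4,X5
RREF:
  r0: [   1    0   -2    0    2   -2   -3]
  r1: [   0    1   -2    2    0   -3   -1]
Fix exponent of X3 at 1, X1 at 0, X2 at 0, X4 at 0, X5 at 0; solve each RREF row for its pivot's exponent:
  r0: exp(m) + (2)·1 = 0 ⇒ exp(m) = -2
  r1: exp(i) + (0)·1 = 0 ⇒ exp(i) = 0
Π_3 = m^-2 · X3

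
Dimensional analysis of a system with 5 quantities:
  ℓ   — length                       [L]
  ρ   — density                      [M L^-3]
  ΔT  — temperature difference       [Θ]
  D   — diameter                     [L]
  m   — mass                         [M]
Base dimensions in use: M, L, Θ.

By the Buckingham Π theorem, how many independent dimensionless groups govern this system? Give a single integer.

Write exponents as rows M,L,Θ / cols ℓ,ρ,ΔT,D,m:
  M: [ 0  1  0  0  1]
  L: [ 1 -3  0  1  0]
  Θ: [ 0  0  1  0  0]
Echelon form has 3 nonzero rows (pivots: ℓ,ρ,ΔT)
Π count = n − r = 5 − 3 = 2

2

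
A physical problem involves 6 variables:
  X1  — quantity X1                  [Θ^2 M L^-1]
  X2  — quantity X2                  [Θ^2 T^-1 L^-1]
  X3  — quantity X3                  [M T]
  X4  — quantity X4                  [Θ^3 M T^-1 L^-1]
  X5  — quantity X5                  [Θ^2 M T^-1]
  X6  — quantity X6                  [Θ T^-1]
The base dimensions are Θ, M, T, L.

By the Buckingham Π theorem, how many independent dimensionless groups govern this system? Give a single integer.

3

Exponent matrix [Θ,M,T,L] × [X1,X2,X3,X4,X5,X6]:
  Θ: [ 2  2  0  3  2  1]
  M: [ 1  0  1  1  1  0]
  T: [ 0 -1  1 -1 -1 -1]
  L: [-1 -1  0 -1  0  0]
RREF → pivots at {X1,X2,X4} ⇒ r = 3
6 vars − rank 3 = 3 Π groups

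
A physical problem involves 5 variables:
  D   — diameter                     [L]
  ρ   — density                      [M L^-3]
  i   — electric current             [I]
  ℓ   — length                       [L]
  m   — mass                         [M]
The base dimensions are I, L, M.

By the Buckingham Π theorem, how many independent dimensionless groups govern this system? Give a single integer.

2

Dimensional matrix (I×L×M by D×ρ×i×ℓ×m):
  I: [ 0  0  1  0  0]
  L: [ 1 -3  0  1  0]
  M: [ 0  1  0  0  1]
Row reduction gives pivot columns D,ρ,i; rank = 3
Π count = n − r = 5 − 3 = 2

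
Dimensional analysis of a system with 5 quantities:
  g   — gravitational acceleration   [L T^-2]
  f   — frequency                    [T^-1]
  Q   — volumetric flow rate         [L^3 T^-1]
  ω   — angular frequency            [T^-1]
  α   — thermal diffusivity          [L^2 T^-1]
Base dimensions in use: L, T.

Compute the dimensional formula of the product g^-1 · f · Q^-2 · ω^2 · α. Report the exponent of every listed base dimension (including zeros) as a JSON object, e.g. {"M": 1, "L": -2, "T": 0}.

Write exponents as rows L,T / cols g,f,Q,ω,α:
  L: [ 1  0  3  0  2]
  T: [-2 -1 -1 -1 -1]
  [L]: (-1)·1+(1)·0+(-2)·3+(2)·0+(1)·2 = -5
  [T]: (-1)·-2+(1)·-1+(-2)·-1+(2)·-1+(1)·-1 = 0
⇒ L^-5

{"L": -5, "T": 0}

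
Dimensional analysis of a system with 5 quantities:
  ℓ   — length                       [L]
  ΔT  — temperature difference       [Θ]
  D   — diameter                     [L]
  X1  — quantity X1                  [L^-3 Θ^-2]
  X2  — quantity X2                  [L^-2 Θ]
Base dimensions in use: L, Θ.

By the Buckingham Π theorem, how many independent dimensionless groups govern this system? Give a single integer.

3

Dimensional matrix (L×Θ by ℓ×ΔT×D×X1×X2):
  L: [ 1  0  1 -3 -2]
  Θ: [ 0  1  0 -2  1]
Echelon form has 2 nonzero rows (pivots: ℓ,ΔT)
Π count = n − r = 5 − 2 = 3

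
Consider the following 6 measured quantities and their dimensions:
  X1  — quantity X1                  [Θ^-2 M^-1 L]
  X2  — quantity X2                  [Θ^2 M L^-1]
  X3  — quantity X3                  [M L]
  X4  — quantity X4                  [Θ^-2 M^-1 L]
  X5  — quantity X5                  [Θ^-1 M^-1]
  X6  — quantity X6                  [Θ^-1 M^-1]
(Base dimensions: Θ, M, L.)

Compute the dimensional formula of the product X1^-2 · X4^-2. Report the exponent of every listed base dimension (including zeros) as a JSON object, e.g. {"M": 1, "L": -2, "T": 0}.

Dimensional matrix (Θ×M×L by X1×X2×X3×X4×X5×X6):
  Θ: [-2  2  0 -2 -1 -1]
  M: [-1  1  1 -1 -1 -1]
  L: [ 1 -1  1  1  0  0]
  [Θ]: (-2)·-2+(-2)·-2 = 8
  [M]: (-2)·-1+(-2)·-1 = 4
  [L]: (-2)·1+(-2)·1 = -4
⇒ Θ^8 M^4 L^-4

{"Θ": 8, "M": 4, "L": -4}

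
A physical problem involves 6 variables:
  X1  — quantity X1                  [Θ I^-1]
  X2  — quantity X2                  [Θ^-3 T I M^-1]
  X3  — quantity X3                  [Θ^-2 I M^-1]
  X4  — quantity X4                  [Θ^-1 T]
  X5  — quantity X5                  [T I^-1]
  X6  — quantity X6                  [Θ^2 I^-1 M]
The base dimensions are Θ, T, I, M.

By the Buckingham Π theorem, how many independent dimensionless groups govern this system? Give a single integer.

Write exponents as rows Θ,T,I,M / cols X1,X2,X3,X4,X5,X6:
  Θ: [ 1 -3 -2 -1  0  2]
  T: [ 0  1  0  1  1  0]
  I: [-1  1  1  0 -1 -1]
  M: [ 0 -1 -1  0  0  1]
Echelon form has 3 nonzero rows (pivots: X1,X2,X3)
n=6, r=3 ⇒ 3 dimensionless groups

3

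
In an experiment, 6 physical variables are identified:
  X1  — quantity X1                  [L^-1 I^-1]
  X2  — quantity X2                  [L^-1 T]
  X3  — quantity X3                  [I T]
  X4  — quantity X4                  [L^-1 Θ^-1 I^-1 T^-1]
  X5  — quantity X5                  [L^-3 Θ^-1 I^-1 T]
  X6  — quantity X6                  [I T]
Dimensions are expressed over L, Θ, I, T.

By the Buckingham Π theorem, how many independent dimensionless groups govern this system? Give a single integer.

Write exponents as rows L,Θ,I,T / cols X1,X2,X3,X4,X5,X6:
  L: [-1 -1  0 -1 -3  0]
  Θ: [ 0  0  0 -1 -1  0]
  I: [-1  0  1 -1 -1  1]
  T: [ 0  1  1 -1  1  1]
Echelon form has 3 nonzero rows (pivots: X1,X2,X4)
n=6, r=3 ⇒ 3 dimensionless groups

3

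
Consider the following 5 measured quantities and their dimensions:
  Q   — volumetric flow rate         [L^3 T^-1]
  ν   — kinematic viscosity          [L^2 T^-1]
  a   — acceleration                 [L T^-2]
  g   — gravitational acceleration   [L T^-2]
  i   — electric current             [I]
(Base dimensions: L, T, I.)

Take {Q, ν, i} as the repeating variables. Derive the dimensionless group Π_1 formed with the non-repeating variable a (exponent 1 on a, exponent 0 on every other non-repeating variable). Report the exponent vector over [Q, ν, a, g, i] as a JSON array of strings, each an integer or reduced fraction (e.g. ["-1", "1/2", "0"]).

["3", "-5", "1", "0", "0"]

Exponent matrix [L,T,I] × [Q,ν,a,g,i]:
  L: [ 3  2  1  1  0]
  T: [-1 -1 -2 -2  0]
  I: [ 0  0  0  0  1]
RREF → pivots at {Q,ν,i} ⇒ r = 3
Pivot set = {Q,ν,i}, free = {a,g}
RREF:
  r0: [   1    0   -3   -3    0]
  r1: [   0    1    5    5    0]
  r2: [   0    0    0    0    1]
Fix exponent of a at 1, g at 0; solve each RREF row for its pivot's exponent:
  r0: exp(Q) + (-3)·1 = 0 ⇒ exp(Q) = 3
  r1: exp(ν) + (5)·1 = 0 ⇒ exp(ν) = -5
  r2: exp(i) + (0)·1 = 0 ⇒ exp(i) = 0
Π_1 = Q^3 · ν^-5 · a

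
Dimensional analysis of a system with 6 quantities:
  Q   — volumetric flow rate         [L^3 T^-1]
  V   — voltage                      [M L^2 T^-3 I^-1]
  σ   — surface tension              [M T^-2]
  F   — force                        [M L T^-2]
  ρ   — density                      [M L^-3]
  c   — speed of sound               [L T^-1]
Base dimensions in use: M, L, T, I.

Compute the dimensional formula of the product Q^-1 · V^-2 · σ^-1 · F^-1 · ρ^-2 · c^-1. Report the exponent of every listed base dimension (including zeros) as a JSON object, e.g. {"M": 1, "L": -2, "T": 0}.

Dimensional matrix (M×L×T×I by Q×V×σ×F×ρ×c):
  M: [ 0  1  1  1  1  0]
  L: [ 3  2  0  1 -3  1]
  T: [-1 -3 -2 -2  0 -1]
  I: [ 0 -1  0  0  0  0]
  [M]: (-1)·0+(-2)·1+(-1)·1+(-1)·1+(-2)·1+(-1)·0 = -6
  [L]: (-1)·3+(-2)·2+(-1)·0+(-1)·1+(-2)·-3+(-1)·1 = -3
  [T]: (-1)·-1+(-2)·-3+(-1)·-2+(-1)·-2+(-2)·0+(-1)·-1 = 12
  [I]: (-1)·0+(-2)·-1+(-1)·0+(-1)·0+(-2)·0+(-1)·0 = 2
⇒ M^-6 L^-3 T^12 I^2

{"M": -6, "L": -3, "T": 12, "I": 2}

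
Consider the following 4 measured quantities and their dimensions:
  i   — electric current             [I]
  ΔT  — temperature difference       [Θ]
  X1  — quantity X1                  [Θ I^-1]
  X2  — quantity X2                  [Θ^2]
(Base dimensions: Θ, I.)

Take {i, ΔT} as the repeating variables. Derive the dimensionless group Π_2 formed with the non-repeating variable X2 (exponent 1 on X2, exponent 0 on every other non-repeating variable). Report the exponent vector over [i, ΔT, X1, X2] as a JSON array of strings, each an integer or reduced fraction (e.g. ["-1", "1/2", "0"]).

Write exponents as rows Θ,I / cols i,ΔT,X1,X2:
  Θ: [ 0  1  1  2]
  I: [ 1  0 -1  0]
Echelon form has 2 nonzero rows (pivots: i,ΔT)
Pivot set = {i,ΔT}, free = {X1,X2}
RREF:
  r0: [   1    0   -1    0]
  r1: [   0    1    1    2]
Fix exponent of X2 at 1, X1 at 0; solve each RREF row for its pivot's exponent:
  r0: exp(i) + (0)·1 = 0 ⇒ exp(i) = 0
  r1: exp(ΔT) + (2)·1 = 0 ⇒ exp(ΔT) = -2
Π_2 = ΔT^-2 · X2

["0", "-2", "0", "1"]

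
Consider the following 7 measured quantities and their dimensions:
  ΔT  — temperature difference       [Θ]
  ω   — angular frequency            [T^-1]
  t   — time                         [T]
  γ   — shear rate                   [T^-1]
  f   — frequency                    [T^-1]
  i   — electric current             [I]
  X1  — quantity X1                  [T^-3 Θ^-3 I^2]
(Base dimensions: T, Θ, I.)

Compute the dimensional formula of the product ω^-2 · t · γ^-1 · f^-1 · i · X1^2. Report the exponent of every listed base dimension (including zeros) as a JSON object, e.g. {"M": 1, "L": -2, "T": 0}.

Write exponents as rows T,Θ,I / cols ΔT,ω,t,γ,f,i,X1:
  T: [ 0 -1  1 -1 -1  0 -3]
  Θ: [ 1  0  0  0  0  0 -3]
  I: [ 0  0  0  0  0  1  2]
  [T]: (-2)·-1+(1)·1+(-1)·-1+(-1)·-1+(1)·0+(2)·-3 = -1
  [Θ]: (-2)·0+(1)·0+(-1)·0+(-1)·0+(1)·0+(2)·-3 = -6
  [I]: (-2)·0+(1)·0+(-1)·0+(-1)·0+(1)·1+(2)·2 = 5
⇒ T^-1 Θ^-6 I^5

{"T": -1, "Θ": -6, "I": 5}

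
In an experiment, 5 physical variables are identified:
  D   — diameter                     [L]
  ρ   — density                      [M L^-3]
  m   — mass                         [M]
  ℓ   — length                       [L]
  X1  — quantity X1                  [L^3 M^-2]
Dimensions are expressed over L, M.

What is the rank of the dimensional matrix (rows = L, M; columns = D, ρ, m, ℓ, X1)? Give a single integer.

Write exponents as rows L,M / cols D,ρ,m,ℓ,X1:
  L: [ 1 -3  0  1  3]
  M: [ 0  1  1  0 -2]
RREF → pivots at {D,ρ} ⇒ r = 2

2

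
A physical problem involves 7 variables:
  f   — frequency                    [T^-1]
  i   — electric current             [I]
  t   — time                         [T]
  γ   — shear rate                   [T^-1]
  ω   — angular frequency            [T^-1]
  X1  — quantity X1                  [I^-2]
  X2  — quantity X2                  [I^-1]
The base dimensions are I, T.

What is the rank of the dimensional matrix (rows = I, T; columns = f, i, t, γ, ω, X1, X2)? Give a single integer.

Dimensional matrix (I×T by f×i×t×γ×ω×X1×X2):
  I: [ 0  1  0  0  0 -2 -1]
  T: [-1  0  1 -1 -1  0  0]
Echelon form has 2 nonzero rows (pivots: f,i)

2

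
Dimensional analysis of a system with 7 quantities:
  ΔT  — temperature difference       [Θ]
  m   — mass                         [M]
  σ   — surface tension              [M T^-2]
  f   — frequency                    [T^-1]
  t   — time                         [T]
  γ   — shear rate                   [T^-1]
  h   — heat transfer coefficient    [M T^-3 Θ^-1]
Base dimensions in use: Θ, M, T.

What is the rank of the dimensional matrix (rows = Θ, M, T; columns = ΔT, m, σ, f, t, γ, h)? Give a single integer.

Write exponents as rows Θ,M,T / cols ΔT,m,σ,f,t,γ,h:
  Θ: [ 1  0  0  0  0  0 -1]
  M: [ 0  1  1  0  0  0  1]
  T: [ 0  0 -2 -1  1 -1 -3]
RREF → pivots at {ΔT,m,σ} ⇒ r = 3

3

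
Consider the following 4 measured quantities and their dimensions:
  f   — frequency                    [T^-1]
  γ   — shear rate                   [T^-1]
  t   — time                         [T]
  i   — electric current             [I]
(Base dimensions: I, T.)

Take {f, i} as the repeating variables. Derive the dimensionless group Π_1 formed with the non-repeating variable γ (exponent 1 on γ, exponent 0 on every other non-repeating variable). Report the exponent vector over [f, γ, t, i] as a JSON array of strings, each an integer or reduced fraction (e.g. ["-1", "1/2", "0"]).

["-1", "1", "0", "0"]

Exponent matrix [I,T] × [f,γ,t,i]:
  I: [ 0  0  0  1]
  T: [-1 -1  1  0]
Row reduction gives pivot columns f,i; rank = 2
Repeat: f,i; free: γ,t
RREF:
  r0: [   1    1   -1    0]
  r1: [   0    0    0    1]
Fix exponent of γ at 1, t at 0; solve each RREF row for its pivot's exponent:
  r0: exp(f) + (1)·1 = 0 ⇒ exp(f) = -1
  r1: exp(i) + (0)·1 = 0 ⇒ exp(i) = 0
Π_1 = f^-1 · γ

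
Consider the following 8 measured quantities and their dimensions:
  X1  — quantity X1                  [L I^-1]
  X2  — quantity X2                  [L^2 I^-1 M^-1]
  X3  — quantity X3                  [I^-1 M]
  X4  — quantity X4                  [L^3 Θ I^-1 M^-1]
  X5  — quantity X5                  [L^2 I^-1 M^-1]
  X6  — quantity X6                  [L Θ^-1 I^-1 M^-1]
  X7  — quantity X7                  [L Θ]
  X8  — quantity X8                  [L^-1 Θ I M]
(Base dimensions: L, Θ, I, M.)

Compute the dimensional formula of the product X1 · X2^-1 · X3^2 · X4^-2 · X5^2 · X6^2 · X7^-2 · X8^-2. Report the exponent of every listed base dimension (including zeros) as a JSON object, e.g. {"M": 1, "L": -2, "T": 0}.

{"L": -1, "Θ": -8, "I": -6, "M": -1}

Dimensional matrix (L×Θ×I×M by X1×X2×X3×X4×X5×X6×X7×X8):
  L: [ 1  2  0  3  2  1  1 -1]
  Θ: [ 0  0  0  1  0 -1  1  1]
  I: [-1 -1 -1 -1 -1 -1  0  1]
  M: [ 0 -1  1 -1 -1 -1  0  1]
  [L]: (1)·1+(-1)·2+(2)·0+(-2)·3+(2)·2+(2)·1+(-2)·1+(-2)·-1 = -1
  [Θ]: (1)·0+(-1)·0+(2)·0+(-2)·1+(2)·0+(2)·-1+(-2)·1+(-2)·1 = -8
  [I]: (1)·-1+(-1)·-1+(2)·-1+(-2)·-1+(2)·-1+(2)·-1+(-2)·0+(-2)·1 = -6
  [M]: (1)·0+(-1)·-1+(2)·1+(-2)·-1+(2)·-1+(2)·-1+(-2)·0+(-2)·1 = -1
⇒ L^-1 Θ^-8 I^-6 M^-1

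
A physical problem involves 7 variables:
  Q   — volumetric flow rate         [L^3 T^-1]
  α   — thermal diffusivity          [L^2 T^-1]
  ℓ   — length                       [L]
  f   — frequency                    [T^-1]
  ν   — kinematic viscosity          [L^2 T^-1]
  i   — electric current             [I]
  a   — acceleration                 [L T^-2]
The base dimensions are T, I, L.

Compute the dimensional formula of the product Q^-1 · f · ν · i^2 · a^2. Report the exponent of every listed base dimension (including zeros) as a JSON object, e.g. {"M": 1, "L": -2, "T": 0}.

Exponent matrix [T,I,L] × [Q,α,ℓ,f,ν,i,a]:
  T: [-1 -1  0 -1 -1  0 -2]
  I: [ 0  0  0  0  0  1  0]
  L: [ 3  2  1  0  2  0  1]
  [T]: (-1)·-1+(1)·-1+(1)·-1+(2)·0+(2)·-2 = -5
  [I]: (-1)·0+(1)·0+(1)·0+(2)·1+(2)·0 = 2
  [L]: (-1)·3+(1)·0+(1)·2+(2)·0+(2)·1 = 1
⇒ T^-5 I^2 L

{"T": -5, "I": 2, "L": 1}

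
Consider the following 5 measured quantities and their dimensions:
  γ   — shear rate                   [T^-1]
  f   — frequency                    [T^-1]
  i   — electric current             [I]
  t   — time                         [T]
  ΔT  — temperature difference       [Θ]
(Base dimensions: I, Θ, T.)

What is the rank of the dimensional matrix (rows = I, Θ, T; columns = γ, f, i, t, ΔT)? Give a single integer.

Exponent matrix [I,Θ,T] × [γ,f,i,t,ΔT]:
  I: [ 0  0  1  0  0]
  Θ: [ 0  0  0  0  1]
  T: [-1 -1  0  1  0]
RREF → pivots at {γ,i,ΔT} ⇒ r = 3

3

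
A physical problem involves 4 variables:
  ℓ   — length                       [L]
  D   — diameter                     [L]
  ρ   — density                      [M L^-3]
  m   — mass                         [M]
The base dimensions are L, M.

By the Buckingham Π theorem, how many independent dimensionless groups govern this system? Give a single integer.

Exponent matrix [L,M] × [ℓ,D,ρ,m]:
  L: [ 1  1 -3  0]
  M: [ 0  0  1  1]
Row reduction gives pivot columns ℓ,ρ; rank = 2
Π count = n − r = 4 − 2 = 2

2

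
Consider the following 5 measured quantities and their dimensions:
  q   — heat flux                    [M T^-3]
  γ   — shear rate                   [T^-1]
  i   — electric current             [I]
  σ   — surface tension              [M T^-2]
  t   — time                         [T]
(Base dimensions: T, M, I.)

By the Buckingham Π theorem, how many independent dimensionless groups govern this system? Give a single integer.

2

Write exponents as rows T,M,I / cols q,γ,i,σ,t:
  T: [-3 -1  0 -2  1]
  M: [ 1  0  0  1  0]
  I: [ 0  0  1  0  0]
RREF → pivots at {q,γ,i} ⇒ r = 3
n=5, r=3 ⇒ 2 dimensionless groups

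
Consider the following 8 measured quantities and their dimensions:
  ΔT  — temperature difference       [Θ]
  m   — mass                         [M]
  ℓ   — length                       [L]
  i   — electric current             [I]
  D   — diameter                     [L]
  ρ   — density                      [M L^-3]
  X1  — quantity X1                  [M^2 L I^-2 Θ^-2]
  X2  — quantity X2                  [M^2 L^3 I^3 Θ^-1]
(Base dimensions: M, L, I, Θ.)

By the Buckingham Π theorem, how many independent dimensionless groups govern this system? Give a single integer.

4

Dimensional matrix (M×L×I×Θ by ΔT×m×ℓ×i×D×ρ×X1×X2):
  M: [ 0  1  0  0  0  1  2  2]
  L: [ 0  0  1  0  1 -3  1  3]
  I: [ 0  0  0  1  0  0 -2  3]
  Θ: [ 1  0  0  0  0  0 -2 -1]
Echelon form has 4 nonzero rows (pivots: ΔT,m,ℓ,i)
Π count = n − r = 8 − 4 = 4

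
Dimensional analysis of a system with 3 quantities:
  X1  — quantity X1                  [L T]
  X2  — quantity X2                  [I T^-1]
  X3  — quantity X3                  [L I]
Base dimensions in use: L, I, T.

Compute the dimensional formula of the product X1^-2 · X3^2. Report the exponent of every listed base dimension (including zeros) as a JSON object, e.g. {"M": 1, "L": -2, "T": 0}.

Write exponents as rows L,I,T / cols X1,X2,X3:
  L: [ 1  0  1]
  I: [ 0  1  1]
  T: [ 1 -1  0]
  [L]: (-2)·1+(2)·1 = 0
  [I]: (-2)·0+(2)·1 = 2
  [T]: (-2)·1+(2)·0 = -2
⇒ I^2 T^-2

{"L": 0, "I": 2, "T": -2}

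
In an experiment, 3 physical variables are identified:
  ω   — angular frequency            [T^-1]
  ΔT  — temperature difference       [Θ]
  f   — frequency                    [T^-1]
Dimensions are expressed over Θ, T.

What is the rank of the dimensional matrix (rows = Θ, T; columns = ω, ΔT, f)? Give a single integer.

Exponent matrix [Θ,T] × [ω,ΔT,f]:
  Θ: [ 0  1  0]
  T: [-1  0 -1]
Echelon form has 2 nonzero rows (pivots: ω,ΔT)

2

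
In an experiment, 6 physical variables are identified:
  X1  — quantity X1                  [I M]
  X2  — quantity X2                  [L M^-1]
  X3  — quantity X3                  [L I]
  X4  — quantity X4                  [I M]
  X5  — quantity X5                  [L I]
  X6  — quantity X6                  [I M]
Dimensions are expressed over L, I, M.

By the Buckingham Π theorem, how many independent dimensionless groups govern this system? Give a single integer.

Dimensional matrix (L×I×M by X1×X2×X3×X4×X5×X6):
  L: [ 0  1  1  0  1  0]
  I: [ 1  0  1  1  1  1]
  M: [ 1 -1  0  1  0  1]
RREF → pivots at {X1,X2} ⇒ r = 2
6 vars − rank 2 = 4 Π groups

4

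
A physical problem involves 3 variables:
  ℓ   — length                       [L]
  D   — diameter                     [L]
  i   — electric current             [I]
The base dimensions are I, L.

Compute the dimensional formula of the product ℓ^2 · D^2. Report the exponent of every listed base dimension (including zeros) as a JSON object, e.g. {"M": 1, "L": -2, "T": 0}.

{"I": 0, "L": 4}

Exponent matrix [I,L] × [ℓ,D,i]:
  I: [ 0  0  1]
  L: [ 1  1  0]
  [I]: (2)·0+(2)·0 = 0
  [L]: (2)·1+(2)·1 = 4
⇒ L^4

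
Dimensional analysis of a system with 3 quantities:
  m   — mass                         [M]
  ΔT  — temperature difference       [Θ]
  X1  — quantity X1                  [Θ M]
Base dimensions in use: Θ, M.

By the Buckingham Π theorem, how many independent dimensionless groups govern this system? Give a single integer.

1

Write exponents as rows Θ,M / cols m,ΔT,X1:
  Θ: [ 0  1  1]
  M: [ 1  0  1]
RREF → pivots at {m,ΔT} ⇒ r = 2
Π count = n − r = 3 − 2 = 1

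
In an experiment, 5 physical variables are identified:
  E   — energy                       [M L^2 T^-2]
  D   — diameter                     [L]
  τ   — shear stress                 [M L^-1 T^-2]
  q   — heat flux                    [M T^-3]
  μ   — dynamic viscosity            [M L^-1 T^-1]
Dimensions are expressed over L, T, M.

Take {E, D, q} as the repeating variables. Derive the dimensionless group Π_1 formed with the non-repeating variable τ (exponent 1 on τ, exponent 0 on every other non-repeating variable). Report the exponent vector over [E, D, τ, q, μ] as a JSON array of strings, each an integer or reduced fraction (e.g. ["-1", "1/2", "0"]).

["-1", "3", "1", "0", "0"]

Write exponents as rows L,T,M / cols E,D,τ,q,μ:
  L: [ 2  1 -1  0 -1]
  T: [-2  0 -2 -3 -1]
  M: [ 1  0  1  1  1]
RREF → pivots at {E,D,q} ⇒ r = 3
Repeat: E,D,q; free: τ,μ
RREF:
  r0: [   1    0    1    0    2]
  r1: [   0    1   -3    0   -5]
  r2: [   0    0    0    1   -1]
Fix exponent of τ at 1, μ at 0; solve each RREF row for its pivot's exponent:
  r0: exp(E) + (1)·1 = 0 ⇒ exp(E) = -1
  r1: exp(D) + (-3)·1 = 0 ⇒ exp(D) = 3
  r2: exp(q) + (0)·1 = 0 ⇒ exp(q) = 0
Π_1 = E^-1 · D^3 · τ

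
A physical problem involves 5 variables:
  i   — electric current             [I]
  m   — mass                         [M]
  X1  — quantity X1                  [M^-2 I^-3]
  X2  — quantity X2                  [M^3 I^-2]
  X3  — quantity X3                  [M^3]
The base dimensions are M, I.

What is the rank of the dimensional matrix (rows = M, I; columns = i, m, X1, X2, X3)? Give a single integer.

Write exponents as rows M,I / cols i,m,X1,X2,X3:
  M: [ 0  1 -2  3  3]
  I: [ 1  0 -3 -2  0]
Row reduction gives pivot columns i,m; rank = 2

2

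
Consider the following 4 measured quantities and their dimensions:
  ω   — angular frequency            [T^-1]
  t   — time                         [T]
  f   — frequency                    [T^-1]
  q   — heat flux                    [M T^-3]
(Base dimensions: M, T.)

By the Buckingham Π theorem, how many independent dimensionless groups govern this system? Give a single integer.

2

Dimensional matrix (M×T by ω×t×f×q):
  M: [ 0  0  0  1]
  T: [-1  1 -1 -3]
Echelon form has 2 nonzero rows (pivots: ω,q)
n=4, r=2 ⇒ 2 dimensionless groups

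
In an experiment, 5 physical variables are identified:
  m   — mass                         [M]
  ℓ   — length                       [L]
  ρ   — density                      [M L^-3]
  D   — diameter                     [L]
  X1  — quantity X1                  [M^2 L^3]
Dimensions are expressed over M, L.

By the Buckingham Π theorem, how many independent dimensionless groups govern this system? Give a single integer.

Dimensional matrix (M×L by m×ℓ×ρ×D×X1):
  M: [ 1  0  1  0  2]
  L: [ 0  1 -3  1  3]
Row reduction gives pivot columns m,ℓ; rank = 2
Π count = n − r = 5 − 2 = 3

3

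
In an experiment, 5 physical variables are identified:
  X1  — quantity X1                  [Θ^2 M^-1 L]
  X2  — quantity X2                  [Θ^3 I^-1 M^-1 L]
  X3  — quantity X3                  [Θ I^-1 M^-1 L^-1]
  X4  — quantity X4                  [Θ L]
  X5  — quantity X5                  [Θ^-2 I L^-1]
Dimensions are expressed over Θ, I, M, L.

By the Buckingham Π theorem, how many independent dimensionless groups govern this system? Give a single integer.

Exponent matrix [Θ,I,M,L] × [X1,X2,X3,X4,X5]:
  Θ: [ 2  3  1  1 -2]
  I: [ 0 -1 -1  0  1]
  M: [-1 -1 -1  0  0]
  L: [ 1  1 -1  1 -1]
Echelon form has 3 nonzero rows (pivots: X1,X2,X3)
5 vars − rank 3 = 2 Π groups

2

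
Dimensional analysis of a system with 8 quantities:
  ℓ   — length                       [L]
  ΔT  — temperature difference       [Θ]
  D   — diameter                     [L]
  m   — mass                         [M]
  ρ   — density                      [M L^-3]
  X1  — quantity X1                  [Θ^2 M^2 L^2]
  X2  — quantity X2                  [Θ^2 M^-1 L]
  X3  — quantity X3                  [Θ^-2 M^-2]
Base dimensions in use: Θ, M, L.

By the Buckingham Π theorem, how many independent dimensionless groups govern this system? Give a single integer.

5

Dimensional matrix (Θ×M×L by ℓ×ΔT×D×m×ρ×X1×X2×X3):
  Θ: [ 0  1  0  0  0  2  2 -2]
  M: [ 0  0  0  1  1  2 -1 -2]
  L: [ 1  0  1  0 -3  2  1  0]
RREF → pivots at {ℓ,ΔT,m} ⇒ r = 3
8 vars − rank 3 = 5 Π groups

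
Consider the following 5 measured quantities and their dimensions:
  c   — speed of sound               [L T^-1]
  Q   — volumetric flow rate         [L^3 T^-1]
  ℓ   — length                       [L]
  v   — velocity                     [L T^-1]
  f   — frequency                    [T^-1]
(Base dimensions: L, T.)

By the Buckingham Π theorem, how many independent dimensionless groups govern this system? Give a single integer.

Exponent matrix [L,T] × [c,Q,ℓ,v,f]:
  L: [ 1  3  1  1  0]
  T: [-1 -1  0 -1 -1]
RREF → pivots at {c,Q} ⇒ r = 2
5 vars − rank 2 = 3 Π groups

3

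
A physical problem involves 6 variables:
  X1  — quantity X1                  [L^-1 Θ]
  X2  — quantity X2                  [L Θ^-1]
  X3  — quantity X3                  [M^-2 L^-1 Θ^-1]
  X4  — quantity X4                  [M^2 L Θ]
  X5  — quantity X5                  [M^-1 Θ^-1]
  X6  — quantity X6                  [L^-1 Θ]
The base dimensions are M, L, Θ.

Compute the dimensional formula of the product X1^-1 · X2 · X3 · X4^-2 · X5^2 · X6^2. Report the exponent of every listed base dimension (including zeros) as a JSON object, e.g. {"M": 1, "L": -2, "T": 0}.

Exponent matrix [M,L,Θ] × [X1,X2,X3,X4,X5,X6]:
  M: [ 0  0 -2  2 -1  0]
  L: [-1  1 -1  1  0 -1]
  Θ: [ 1 -1 -1  1 -1  1]
  [M]: (-1)·0+(1)·0+(1)·-2+(-2)·2+(2)·-1+(2)·0 = -8
  [L]: (-1)·-1+(1)·1+(1)·-1+(-2)·1+(2)·0+(2)·-1 = -3
  [Θ]: (-1)·1+(1)·-1+(1)·-1+(-2)·1+(2)·-1+(2)·1 = -5
⇒ M^-8 L^-3 Θ^-5

{"M": -8, "L": -3, "Θ": -5}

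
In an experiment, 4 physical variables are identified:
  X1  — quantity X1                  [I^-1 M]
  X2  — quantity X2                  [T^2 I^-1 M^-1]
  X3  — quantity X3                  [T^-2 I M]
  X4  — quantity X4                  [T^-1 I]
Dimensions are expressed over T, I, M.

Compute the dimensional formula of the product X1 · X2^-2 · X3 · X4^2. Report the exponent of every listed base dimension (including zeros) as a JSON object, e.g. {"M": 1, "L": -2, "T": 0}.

Write exponents as rows T,I,M / cols X1,X2,X3,X4:
  T: [ 0  2 -2 -1]
  I: [-1 -1  1  1]
  M: [ 1 -1  1  0]
  [T]: (1)·0+(-2)·2+(1)·-2+(2)·-1 = -8
  [I]: (1)·-1+(-2)·-1+(1)·1+(2)·1 = 4
  [M]: (1)·1+(-2)·-1+(1)·1+(2)·0 = 4
⇒ T^-8 I^4 M^4

{"T": -8, "I": 4, "M": 4}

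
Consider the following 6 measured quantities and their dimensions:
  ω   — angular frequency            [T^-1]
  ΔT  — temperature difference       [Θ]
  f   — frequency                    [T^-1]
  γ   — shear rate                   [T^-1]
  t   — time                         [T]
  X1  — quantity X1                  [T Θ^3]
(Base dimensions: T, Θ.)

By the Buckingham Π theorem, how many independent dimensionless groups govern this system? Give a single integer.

4

Write exponents as rows T,Θ / cols ω,ΔT,f,γ,t,X1:
  T: [-1  0 -1 -1  1  1]
  Θ: [ 0  1  0  0  0  3]
Echelon form has 2 nonzero rows (pivots: ω,ΔT)
Π count = n − r = 6 − 2 = 4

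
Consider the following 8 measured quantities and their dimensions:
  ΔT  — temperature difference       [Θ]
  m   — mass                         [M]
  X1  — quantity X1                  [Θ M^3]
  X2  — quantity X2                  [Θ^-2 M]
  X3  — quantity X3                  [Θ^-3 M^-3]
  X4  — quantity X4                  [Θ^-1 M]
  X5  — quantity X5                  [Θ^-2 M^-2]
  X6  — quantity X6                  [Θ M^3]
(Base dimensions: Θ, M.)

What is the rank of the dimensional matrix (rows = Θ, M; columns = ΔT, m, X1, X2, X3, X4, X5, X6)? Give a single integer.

2

Dimensional matrix (Θ×M by ΔT×m×X1×X2×X3×X4×X5×X6):
  Θ: [ 1  0  1 -2 -3 -1 -2  1]
  M: [ 0  1  3  1 -3  1 -2  3]
Row reduction gives pivot columns ΔT,m; rank = 2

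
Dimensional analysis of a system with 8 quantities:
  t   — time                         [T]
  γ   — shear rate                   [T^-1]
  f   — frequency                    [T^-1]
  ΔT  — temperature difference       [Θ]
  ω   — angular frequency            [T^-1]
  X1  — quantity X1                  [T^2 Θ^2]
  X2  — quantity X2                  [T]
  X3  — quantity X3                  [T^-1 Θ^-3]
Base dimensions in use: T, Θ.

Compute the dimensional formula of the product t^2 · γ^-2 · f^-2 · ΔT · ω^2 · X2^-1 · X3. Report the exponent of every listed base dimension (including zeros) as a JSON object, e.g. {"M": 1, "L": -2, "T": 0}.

{"T": 2, "Θ": -2}

Exponent matrix [T,Θ] × [t,γ,f,ΔT,ω,X1,X2,X3]:
  T: [ 1 -1 -1  0 -1  2  1 -1]
  Θ: [ 0  0  0  1  0  2  0 -3]
  [T]: (2)·1+(-2)·-1+(-2)·-1+(1)·0+(2)·-1+(-1)·1+(1)·-1 = 2
  [Θ]: (2)·0+(-2)·0+(-2)·0+(1)·1+(2)·0+(-1)·0+(1)·-3 = -2
⇒ T^2 Θ^-2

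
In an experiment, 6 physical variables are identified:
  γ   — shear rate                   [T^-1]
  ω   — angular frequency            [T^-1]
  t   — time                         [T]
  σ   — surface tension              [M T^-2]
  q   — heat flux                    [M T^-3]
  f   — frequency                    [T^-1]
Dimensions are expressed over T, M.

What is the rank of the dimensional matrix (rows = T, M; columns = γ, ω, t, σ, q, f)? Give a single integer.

Dimensional matrix (T×M by γ×ω×t×σ×q×f):
  T: [-1 -1  1 -2 -3 -1]
  M: [ 0  0  0  1  1  0]
RREF → pivots at {γ,σ} ⇒ r = 2

2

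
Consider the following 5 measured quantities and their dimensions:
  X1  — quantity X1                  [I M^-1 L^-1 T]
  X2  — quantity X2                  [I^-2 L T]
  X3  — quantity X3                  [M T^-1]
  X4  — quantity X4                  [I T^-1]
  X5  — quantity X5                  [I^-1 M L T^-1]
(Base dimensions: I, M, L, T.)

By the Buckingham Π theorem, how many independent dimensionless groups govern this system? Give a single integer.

2

Exponent matrix [I,M,L,T] × [X1,X2,X3,X4,X5]:
  I: [ 1 -2  0  1 -1]
  M: [-1  0  1  0  1]
  L: [-1  1  0  0  1]
  T: [ 1  1 -1 -1 -1]
Row reduction gives pivot columns X1,X2,X3; rank = 3
n=5, r=3 ⇒ 2 dimensionless groups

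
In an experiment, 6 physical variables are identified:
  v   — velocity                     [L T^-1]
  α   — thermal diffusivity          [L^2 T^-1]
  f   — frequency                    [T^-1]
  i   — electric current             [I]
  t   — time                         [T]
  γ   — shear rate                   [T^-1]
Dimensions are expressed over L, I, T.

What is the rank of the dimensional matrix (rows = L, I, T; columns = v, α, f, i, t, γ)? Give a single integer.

Dimensional matrix (L×I×T by v×α×f×i×t×γ):
  L: [ 1  2  0  0  0  0]
  I: [ 0  0  0  1  0  0]
  T: [-1 -1 -1  0  1 -1]
Row reduction gives pivot columns v,α,i; rank = 3

3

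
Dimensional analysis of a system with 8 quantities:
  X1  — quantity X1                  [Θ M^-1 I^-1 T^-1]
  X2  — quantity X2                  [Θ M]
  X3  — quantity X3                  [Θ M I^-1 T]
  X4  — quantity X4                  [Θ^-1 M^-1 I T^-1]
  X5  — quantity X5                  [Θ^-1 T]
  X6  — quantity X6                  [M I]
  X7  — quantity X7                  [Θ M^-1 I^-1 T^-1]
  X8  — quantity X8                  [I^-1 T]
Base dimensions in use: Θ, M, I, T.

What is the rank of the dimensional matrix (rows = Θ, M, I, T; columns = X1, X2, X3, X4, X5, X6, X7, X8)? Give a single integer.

Write exponents as rows Θ,M,I,T / cols X1,X2,X3,X4,X5,X6,X7,X8:
  Θ: [ 1  1  1 -1 -1  0  1  0]
  M: [-1  1  1 -1  0  1 -1  0]
  I: [-1  0 -1  1  0  1 -1 -1]
  T: [-1  0  1 -1  1  0 -1  1]
Echelon form has 3 nonzero rows (pivots: X1,X2,X3)

3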